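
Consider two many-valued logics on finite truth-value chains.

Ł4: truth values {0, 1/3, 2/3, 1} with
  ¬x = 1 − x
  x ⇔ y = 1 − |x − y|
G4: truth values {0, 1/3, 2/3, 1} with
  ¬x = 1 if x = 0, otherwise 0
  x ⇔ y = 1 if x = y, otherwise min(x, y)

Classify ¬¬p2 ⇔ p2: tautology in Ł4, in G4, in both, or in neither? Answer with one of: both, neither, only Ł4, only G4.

only Ł4

In Ł4: every assignment gives 1 — tautology.
In G4: at p2 = 1/3 the value is 1/3 — not a tautology.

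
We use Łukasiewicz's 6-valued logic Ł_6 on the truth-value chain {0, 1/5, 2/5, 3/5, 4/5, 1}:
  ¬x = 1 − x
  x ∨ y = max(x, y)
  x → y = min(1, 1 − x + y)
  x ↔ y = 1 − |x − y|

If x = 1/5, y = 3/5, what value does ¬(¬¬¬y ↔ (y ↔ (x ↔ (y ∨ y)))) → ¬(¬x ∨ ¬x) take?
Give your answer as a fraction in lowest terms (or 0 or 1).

¬y = ¬3/5 = 2/5
¬¬y = ¬2/5 = 3/5
¬¬¬y = ¬3/5 = 2/5
y ∨ y = 3/5 ∨ 3/5 = 3/5
x ↔ (y ∨ y) = 1/5 ↔ 3/5 = 3/5
y ↔ (x ↔ (y ∨ y)) = 3/5 ↔ 3/5 = 1
¬¬¬y ↔ (y ↔ (x ↔ (y ∨ y))) = 2/5 ↔ 1 = 2/5
¬(¬¬¬y ↔ (y ↔ (x ↔ (y ∨ y)))) = ¬2/5 = 3/5
¬x = ¬1/5 = 4/5
¬x = ¬1/5 = 4/5
¬x ∨ ¬x = 4/5 ∨ 4/5 = 4/5
¬(¬x ∨ ¬x) = ¬4/5 = 1/5
¬(¬¬¬y ↔ (y ↔ (x ↔ (y ∨ y)))) → ¬(¬x ∨ ¬x) = 3/5 → 1/5 = 3/5

3/5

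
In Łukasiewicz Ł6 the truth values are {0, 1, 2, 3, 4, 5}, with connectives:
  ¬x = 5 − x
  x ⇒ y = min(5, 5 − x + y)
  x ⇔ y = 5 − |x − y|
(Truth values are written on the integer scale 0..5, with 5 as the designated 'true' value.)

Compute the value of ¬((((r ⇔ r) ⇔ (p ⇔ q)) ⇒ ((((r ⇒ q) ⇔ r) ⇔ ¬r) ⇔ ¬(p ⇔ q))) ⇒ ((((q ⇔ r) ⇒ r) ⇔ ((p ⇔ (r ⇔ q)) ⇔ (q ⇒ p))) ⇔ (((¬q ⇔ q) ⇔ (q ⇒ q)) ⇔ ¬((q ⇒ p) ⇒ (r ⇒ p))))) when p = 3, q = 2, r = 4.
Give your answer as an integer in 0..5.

r ⇔ r = 4 ⇔ 4 = 5
p ⇔ q = 3 ⇔ 2 = 4
(r ⇔ r) ⇔ (p ⇔ q) = 5 ⇔ 4 = 4
r ⇒ q = 4 ⇒ 2 = 3
(r ⇒ q) ⇔ r = 3 ⇔ 4 = 4
¬r = ¬4 = 1
((r ⇒ q) ⇔ r) ⇔ ¬r = 4 ⇔ 1 = 2
p ⇔ q = 3 ⇔ 2 = 4
¬(p ⇔ q) = ¬4 = 1
(((r ⇒ q) ⇔ r) ⇔ ¬r) ⇔ ¬(p ⇔ q) = 2 ⇔ 1 = 4
((r ⇔ r) ⇔ (p ⇔ q)) ⇒ ((((r ⇒ q) ⇔ r) ⇔ ¬r) ⇔ ¬(p ⇔ q)) = 4 ⇒ 4 = 5
q ⇔ r = 2 ⇔ 4 = 3
(q ⇔ r) ⇒ r = 3 ⇒ 4 = 5
r ⇔ q = 4 ⇔ 2 = 3
p ⇔ (r ⇔ q) = 3 ⇔ 3 = 5
q ⇒ p = 2 ⇒ 3 = 5
(p ⇔ (r ⇔ q)) ⇔ (q ⇒ p) = 5 ⇔ 5 = 5
((q ⇔ r) ⇒ r) ⇔ ((p ⇔ (r ⇔ q)) ⇔ (q ⇒ p)) = 5 ⇔ 5 = 5
¬q = ¬2 = 3
¬q ⇔ q = 3 ⇔ 2 = 4
q ⇒ q = 2 ⇒ 2 = 5
(¬q ⇔ q) ⇔ (q ⇒ q) = 4 ⇔ 5 = 4
q ⇒ p = 2 ⇒ 3 = 5
r ⇒ p = 4 ⇒ 3 = 4
(q ⇒ p) ⇒ (r ⇒ p) = 5 ⇒ 4 = 4
¬((q ⇒ p) ⇒ (r ⇒ p)) = ¬4 = 1
((¬q ⇔ q) ⇔ (q ⇒ q)) ⇔ ¬((q ⇒ p) ⇒ (r ⇒ p)) = 4 ⇔ 1 = 2
(((q ⇔ r) ⇒ r) ⇔ ((p ⇔ (r ⇔ q)) ⇔ (q ⇒ p))) ⇔ (((¬q ⇔ q) ⇔ (q ⇒ q)) ⇔ ¬((q ⇒ p) ⇒ (r ⇒ p))) = 5 ⇔ 2 = 2
(((r ⇔ r) ⇔ (p ⇔ q)) ⇒ ((((r ⇒ q) ⇔ r) ⇔ ¬r) ⇔ ¬(p ⇔ q))) ⇒ ((((q ⇔ r) ⇒ r) ⇔ ((p ⇔ (r ⇔ q)) ⇔ (q ⇒ p))) ⇔ (((¬q ⇔ q) ⇔ (q ⇒ q)) ⇔ ¬((q ⇒ p) ⇒ (r ⇒ p)))) = 5 ⇒ 2 = 2
¬((((r ⇔ r) ⇔ (p ⇔ q)) ⇒ ((((r ⇒ q) ⇔ r) ⇔ ¬r) ⇔ ¬(p ⇔ q))) ⇒ ((((q ⇔ r) ⇒ r) ⇔ ((p ⇔ (r ⇔ q)) ⇔ (q ⇒ p))) ⇔ (((¬q ⇔ q) ⇔ (q ⇒ q)) ⇔ ¬((q ⇒ p) ⇒ (r ⇒ p))))) = ¬2 = 3

3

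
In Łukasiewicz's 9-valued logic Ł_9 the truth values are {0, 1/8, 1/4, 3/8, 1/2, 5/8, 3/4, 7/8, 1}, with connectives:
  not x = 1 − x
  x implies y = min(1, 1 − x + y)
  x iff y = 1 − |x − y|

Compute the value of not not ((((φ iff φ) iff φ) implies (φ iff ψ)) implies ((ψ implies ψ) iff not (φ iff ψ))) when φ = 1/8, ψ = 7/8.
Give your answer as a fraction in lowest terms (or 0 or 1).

3/4

φ iff φ = 1/8 iff 1/8 = 1
(φ iff φ) iff φ = 1 iff 1/8 = 1/8
φ iff ψ = 1/8 iff 7/8 = 1/4
((φ iff φ) iff φ) implies (φ iff ψ) = 1/8 implies 1/4 = 1
ψ implies ψ = 7/8 implies 7/8 = 1
φ iff ψ = 1/8 iff 7/8 = 1/4
not (φ iff ψ) = not 1/4 = 3/4
(ψ implies ψ) iff not (φ iff ψ) = 1 iff 3/4 = 3/4
(((φ iff φ) iff φ) implies (φ iff ψ)) implies ((ψ implies ψ) iff not (φ iff ψ)) = 1 implies 3/4 = 3/4
not ((((φ iff φ) iff φ) implies (φ iff ψ)) implies ((ψ implies ψ) iff not (φ iff ψ))) = not 3/4 = 1/4
not not ((((φ iff φ) iff φ) implies (φ iff ψ)) implies ((ψ implies ψ) iff not (φ iff ψ))) = not 1/4 = 3/4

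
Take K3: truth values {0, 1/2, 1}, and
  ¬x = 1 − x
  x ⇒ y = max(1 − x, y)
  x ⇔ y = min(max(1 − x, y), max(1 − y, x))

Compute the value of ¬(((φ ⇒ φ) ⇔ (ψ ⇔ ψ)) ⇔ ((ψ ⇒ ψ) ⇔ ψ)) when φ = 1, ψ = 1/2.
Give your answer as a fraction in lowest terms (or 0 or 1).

φ ⇒ φ = 1 ⇒ 1 = 1
ψ ⇔ ψ = 1/2 ⇔ 1/2 = 1/2
(φ ⇒ φ) ⇔ (ψ ⇔ ψ) = 1 ⇔ 1/2 = 1/2
ψ ⇒ ψ = 1/2 ⇒ 1/2 = 1/2
(ψ ⇒ ψ) ⇔ ψ = 1/2 ⇔ 1/2 = 1/2
((φ ⇒ φ) ⇔ (ψ ⇔ ψ)) ⇔ ((ψ ⇒ ψ) ⇔ ψ) = 1/2 ⇔ 1/2 = 1/2
¬(((φ ⇒ φ) ⇔ (ψ ⇔ ψ)) ⇔ ((ψ ⇒ ψ) ⇔ ψ)) = ¬1/2 = 1/2

1/2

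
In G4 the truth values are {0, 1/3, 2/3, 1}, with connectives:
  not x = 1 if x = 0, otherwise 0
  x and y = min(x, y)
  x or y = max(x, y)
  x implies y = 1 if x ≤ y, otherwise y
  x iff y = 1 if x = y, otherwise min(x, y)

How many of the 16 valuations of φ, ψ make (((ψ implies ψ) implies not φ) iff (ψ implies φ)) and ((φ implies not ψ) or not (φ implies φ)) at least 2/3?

φ = 0, ψ = 0 ↦ 1  ≥
φ = 0, ψ = 1/3 ↦ 0  <
φ = 0, ψ = 2/3 ↦ 0  <
φ = 0, ψ = 1 ↦ 0  <
φ = 1/3, ψ = 0 ↦ 0  <
φ = 1/3, ψ = 1/3 ↦ 0  <
φ = 1/3, ψ = 2/3 ↦ 0  <
φ = 1/3, ψ = 1 ↦ 0  <
φ = 2/3, ψ = 0 ↦ 0  <
φ = 2/3, ψ = 1/3 ↦ 0  <
φ = 2/3, ψ = 2/3 ↦ 0  <
φ = 2/3, ψ = 1 ↦ 0  <
φ = 1, ψ = 0 ↦ 0  <
φ = 1, ψ = 1/3 ↦ 0  <
φ = 1, ψ = 2/3 ↦ 0  <
φ = 1, ψ = 1 ↦ 0  <
So 1 of the 16 assignments meets the threshold.

1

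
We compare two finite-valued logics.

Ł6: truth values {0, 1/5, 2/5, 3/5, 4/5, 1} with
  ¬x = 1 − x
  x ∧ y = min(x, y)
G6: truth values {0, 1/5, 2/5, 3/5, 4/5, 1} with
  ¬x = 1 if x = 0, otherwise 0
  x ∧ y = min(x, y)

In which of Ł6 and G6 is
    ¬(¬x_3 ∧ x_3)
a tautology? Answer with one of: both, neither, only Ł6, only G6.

In Ł6: at x_3 = 1/5 the value is 4/5 — not a tautology.
In G6: every assignment gives 1 — tautology.

only G6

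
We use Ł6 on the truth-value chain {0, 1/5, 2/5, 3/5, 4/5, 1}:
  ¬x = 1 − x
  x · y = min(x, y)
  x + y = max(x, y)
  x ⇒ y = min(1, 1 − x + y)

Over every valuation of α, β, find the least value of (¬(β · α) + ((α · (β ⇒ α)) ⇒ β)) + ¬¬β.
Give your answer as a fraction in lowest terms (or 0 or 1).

3/5

Take α = 4/5, β = 2/5:
β · α = 2/5 · 4/5 = 2/5
¬(β · α) = ¬2/5 = 3/5
β ⇒ α = 2/5 ⇒ 4/5 = 1
α · (β ⇒ α) = 4/5 · 1 = 4/5
(α · (β ⇒ α)) ⇒ β = 4/5 ⇒ 2/5 = 3/5
¬(β · α) + ((α · (β ⇒ α)) ⇒ β) = 3/5 + 3/5 = 3/5
¬β = ¬2/5 = 3/5
¬¬β = ¬3/5 = 2/5
(¬(β · α) + ((α · (β ⇒ α)) ⇒ β)) + ¬¬β = 3/5 + 2/5 = 3/5
No assignment yields a value below 3/5, so this is the minimum.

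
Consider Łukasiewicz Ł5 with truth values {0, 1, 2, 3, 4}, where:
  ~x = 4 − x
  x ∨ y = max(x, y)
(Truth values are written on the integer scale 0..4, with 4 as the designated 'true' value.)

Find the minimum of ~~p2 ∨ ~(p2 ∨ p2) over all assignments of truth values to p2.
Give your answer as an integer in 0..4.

Take p2 = 2:
~p2 = ~2 = 2
~~p2 = ~2 = 2
p2 ∨ p2 = 2 ∨ 2 = 2
~(p2 ∨ p2) = ~2 = 2
~~p2 ∨ ~(p2 ∨ p2) = 2 ∨ 2 = 2
No assignment yields a value below 2, so this is the minimum.

2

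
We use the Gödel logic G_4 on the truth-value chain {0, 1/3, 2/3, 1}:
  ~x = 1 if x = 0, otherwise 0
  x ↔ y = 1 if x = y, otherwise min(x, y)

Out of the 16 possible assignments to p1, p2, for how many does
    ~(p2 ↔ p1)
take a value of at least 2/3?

p1 = 0, p2 = 0 ↦ 0  <
p1 = 0, p2 = 1/3 ↦ 1  ≥
p1 = 0, p2 = 2/3 ↦ 1  ≥
p1 = 0, p2 = 1 ↦ 1  ≥
p1 = 1/3, p2 = 0 ↦ 1  ≥
p1 = 1/3, p2 = 1/3 ↦ 0  <
p1 = 1/3, p2 = 2/3 ↦ 0  <
p1 = 1/3, p2 = 1 ↦ 0  <
p1 = 2/3, p2 = 0 ↦ 1  ≥
p1 = 2/3, p2 = 1/3 ↦ 0  <
p1 = 2/3, p2 = 2/3 ↦ 0  <
p1 = 2/3, p2 = 1 ↦ 0  <
p1 = 1, p2 = 0 ↦ 1  ≥
p1 = 1, p2 = 1/3 ↦ 0  <
p1 = 1, p2 = 2/3 ↦ 0  <
p1 = 1, p2 = 1 ↦ 0  <
So 6 of the 16 assignments meet the threshold.

6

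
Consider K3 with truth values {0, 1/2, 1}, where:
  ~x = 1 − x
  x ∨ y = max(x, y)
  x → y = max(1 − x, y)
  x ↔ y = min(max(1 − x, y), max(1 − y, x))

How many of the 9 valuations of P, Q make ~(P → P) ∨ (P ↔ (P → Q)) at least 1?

P = 0, Q = 0 ↦ 0  <
P = 0, Q = 1/2 ↦ 0  <
P = 0, Q = 1 ↦ 0  <
P = 1/2, Q = 0 ↦ 1/2  <
P = 1/2, Q = 1/2 ↦ 1/2  <
P = 1/2, Q = 1 ↦ 1/2  <
P = 1, Q = 0 ↦ 0  <
P = 1, Q = 1/2 ↦ 1/2  <
P = 1, Q = 1 ↦ 1  ≥
So 1 of the 9 assignments meets the threshold.

1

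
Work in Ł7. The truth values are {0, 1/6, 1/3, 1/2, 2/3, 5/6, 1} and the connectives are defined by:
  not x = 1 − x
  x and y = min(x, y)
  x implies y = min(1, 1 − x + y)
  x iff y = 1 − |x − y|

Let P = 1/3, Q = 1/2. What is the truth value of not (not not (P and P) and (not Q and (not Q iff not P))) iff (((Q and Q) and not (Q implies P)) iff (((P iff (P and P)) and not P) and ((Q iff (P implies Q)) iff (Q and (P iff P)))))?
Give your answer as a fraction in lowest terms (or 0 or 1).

5/6

P and P = 1/3 and 1/3 = 1/3
not (P and P) = not 1/3 = 2/3
not not (P and P) = not 2/3 = 1/3
not Q = not 1/2 = 1/2
not Q = not 1/2 = 1/2
not P = not 1/3 = 2/3
not Q iff not P = 1/2 iff 2/3 = 5/6
not Q and (not Q iff not P) = 1/2 and 5/6 = 1/2
not not (P and P) and (not Q and (not Q iff not P)) = 1/3 and 1/2 = 1/3
not (not not (P and P) and (not Q and (not Q iff not P))) = not 1/3 = 2/3
Q and Q = 1/2 and 1/2 = 1/2
Q implies P = 1/2 implies 1/3 = 5/6
not (Q implies P) = not 5/6 = 1/6
(Q and Q) and not (Q implies P) = 1/2 and 1/6 = 1/6
P and P = 1/3 and 1/3 = 1/3
P iff (P and P) = 1/3 iff 1/3 = 1
not P = not 1/3 = 2/3
(P iff (P and P)) and not P = 1 and 2/3 = 2/3
P implies Q = 1/3 implies 1/2 = 1
Q iff (P implies Q) = 1/2 iff 1 = 1/2
P iff P = 1/3 iff 1/3 = 1
Q and (P iff P) = 1/2 and 1 = 1/2
(Q iff (P implies Q)) iff (Q and (P iff P)) = 1/2 iff 1/2 = 1
((P iff (P and P)) and not P) and ((Q iff (P implies Q)) iff (Q and (P iff P))) = 2/3 and 1 = 2/3
((Q and Q) and not (Q implies P)) iff (((P iff (P and P)) and not P) and ((Q iff (P implies Q)) iff (Q and (P iff P)))) = 1/6 iff 2/3 = 1/2
not (not not (P and P) and (not Q and (not Q iff not P))) iff (((Q and Q) and not (Q implies P)) iff (((P iff (P and P)) and not P) and ((Q iff (P implies Q)) iff (Q and (P iff P))))) = 2/3 iff 1/2 = 5/6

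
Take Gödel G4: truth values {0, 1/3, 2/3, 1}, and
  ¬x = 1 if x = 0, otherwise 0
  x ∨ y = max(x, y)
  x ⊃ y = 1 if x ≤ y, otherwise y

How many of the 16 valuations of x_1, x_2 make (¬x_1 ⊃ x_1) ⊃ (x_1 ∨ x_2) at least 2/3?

x_1 = 0, x_2 = 0 ↦ 1  ≥
x_1 = 0, x_2 = 1/3 ↦ 1  ≥
x_1 = 0, x_2 = 2/3 ↦ 1  ≥
x_1 = 0, x_2 = 1 ↦ 1  ≥
x_1 = 1/3, x_2 = 0 ↦ 1/3  <
x_1 = 1/3, x_2 = 1/3 ↦ 1/3  <
x_1 = 1/3, x_2 = 2/3 ↦ 2/3  ≥
x_1 = 1/3, x_2 = 1 ↦ 1  ≥
x_1 = 2/3, x_2 = 0 ↦ 2/3  ≥
x_1 = 2/3, x_2 = 1/3 ↦ 2/3  ≥
x_1 = 2/3, x_2 = 2/3 ↦ 2/3  ≥
x_1 = 2/3, x_2 = 1 ↦ 1  ≥
x_1 = 1, x_2 = 0 ↦ 1  ≥
x_1 = 1, x_2 = 1/3 ↦ 1  ≥
x_1 = 1, x_2 = 2/3 ↦ 1  ≥
x_1 = 1, x_2 = 1 ↦ 1  ≥
So 14 of the 16 assignments meet the threshold.

14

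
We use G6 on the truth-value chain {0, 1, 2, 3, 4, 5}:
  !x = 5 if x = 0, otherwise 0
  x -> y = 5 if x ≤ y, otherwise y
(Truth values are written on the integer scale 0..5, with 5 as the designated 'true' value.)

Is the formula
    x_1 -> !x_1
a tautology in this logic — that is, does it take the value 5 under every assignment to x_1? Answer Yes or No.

Counterexample: take x_1 = 1.
!x_1 = !1 = 0
x_1 -> !x_1 = 1 -> 0 = 0
This gives 0 ≠ 5.

No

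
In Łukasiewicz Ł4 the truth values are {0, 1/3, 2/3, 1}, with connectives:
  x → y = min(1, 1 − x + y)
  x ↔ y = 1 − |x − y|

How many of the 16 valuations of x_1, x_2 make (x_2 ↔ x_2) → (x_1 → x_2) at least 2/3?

x_1 = 0, x_2 = 0 ↦ 1  ≥
x_1 = 0, x_2 = 1/3 ↦ 1  ≥
x_1 = 0, x_2 = 2/3 ↦ 1  ≥
x_1 = 0, x_2 = 1 ↦ 1  ≥
x_1 = 1/3, x_2 = 0 ↦ 2/3  ≥
x_1 = 1/3, x_2 = 1/3 ↦ 1  ≥
x_1 = 1/3, x_2 = 2/3 ↦ 1  ≥
x_1 = 1/3, x_2 = 1 ↦ 1  ≥
x_1 = 2/3, x_2 = 0 ↦ 1/3  <
x_1 = 2/3, x_2 = 1/3 ↦ 2/3  ≥
x_1 = 2/3, x_2 = 2/3 ↦ 1  ≥
x_1 = 2/3, x_2 = 1 ↦ 1  ≥
x_1 = 1, x_2 = 0 ↦ 0  <
x_1 = 1, x_2 = 1/3 ↦ 1/3  <
x_1 = 1, x_2 = 2/3 ↦ 2/3  ≥
x_1 = 1, x_2 = 1 ↦ 1  ≥
So 13 of the 16 assignments meet the threshold.

13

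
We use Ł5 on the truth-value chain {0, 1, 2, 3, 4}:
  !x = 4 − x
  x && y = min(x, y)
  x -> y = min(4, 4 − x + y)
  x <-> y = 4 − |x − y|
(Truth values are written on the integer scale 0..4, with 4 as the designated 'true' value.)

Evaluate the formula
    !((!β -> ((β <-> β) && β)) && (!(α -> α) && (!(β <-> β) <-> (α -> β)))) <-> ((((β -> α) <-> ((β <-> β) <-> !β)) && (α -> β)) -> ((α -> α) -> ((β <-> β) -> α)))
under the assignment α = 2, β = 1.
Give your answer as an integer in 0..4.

3

!β = !1 = 3
β <-> β = 1 <-> 1 = 4
(β <-> β) && β = 4 && 1 = 1
!β -> ((β <-> β) && β) = 3 -> 1 = 2
α -> α = 2 -> 2 = 4
!(α -> α) = !4 = 0
β <-> β = 1 <-> 1 = 4
!(β <-> β) = !4 = 0
α -> β = 2 -> 1 = 3
!(β <-> β) <-> (α -> β) = 0 <-> 3 = 1
!(α -> α) && (!(β <-> β) <-> (α -> β)) = 0 && 1 = 0
(!β -> ((β <-> β) && β)) && (!(α -> α) && (!(β <-> β) <-> (α -> β))) = 2 && 0 = 0
!((!β -> ((β <-> β) && β)) && (!(α -> α) && (!(β <-> β) <-> (α -> β)))) = !0 = 4
β -> α = 1 -> 2 = 4
β <-> β = 1 <-> 1 = 4
!β = !1 = 3
(β <-> β) <-> !β = 4 <-> 3 = 3
(β -> α) <-> ((β <-> β) <-> !β) = 4 <-> 3 = 3
α -> β = 2 -> 1 = 3
((β -> α) <-> ((β <-> β) <-> !β)) && (α -> β) = 3 && 3 = 3
α -> α = 2 -> 2 = 4
β <-> β = 1 <-> 1 = 4
(β <-> β) -> α = 4 -> 2 = 2
(α -> α) -> ((β <-> β) -> α) = 4 -> 2 = 2
(((β -> α) <-> ((β <-> β) <-> !β)) && (α -> β)) -> ((α -> α) -> ((β <-> β) -> α)) = 3 -> 2 = 3
!((!β -> ((β <-> β) && β)) && (!(α -> α) && (!(β <-> β) <-> (α -> β)))) <-> ((((β -> α) <-> ((β <-> β) <-> !β)) && (α -> β)) -> ((α -> α) -> ((β <-> β) -> α))) = 4 <-> 3 = 3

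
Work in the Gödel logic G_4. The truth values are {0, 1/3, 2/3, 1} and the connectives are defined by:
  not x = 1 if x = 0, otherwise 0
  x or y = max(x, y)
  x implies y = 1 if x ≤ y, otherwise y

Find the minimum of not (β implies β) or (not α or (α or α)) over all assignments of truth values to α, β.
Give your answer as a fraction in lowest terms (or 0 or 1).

Take α = 1/3, β = 0:
β implies β = 0 implies 0 = 1
not (β implies β) = not 1 = 0
not α = not 1/3 = 0
α or α = 1/3 or 1/3 = 1/3
not α or (α or α) = 0 or 1/3 = 1/3
not (β implies β) or (not α or (α or α)) = 0 or 1/3 = 1/3
No assignment yields a value below 1/3, so this is the minimum.

1/3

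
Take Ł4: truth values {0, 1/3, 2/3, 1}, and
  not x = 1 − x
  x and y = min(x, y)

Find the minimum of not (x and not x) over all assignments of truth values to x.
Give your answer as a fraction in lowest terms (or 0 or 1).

2/3

Take x = 1/3:
not x = not 1/3 = 2/3
x and not x = 1/3 and 2/3 = 1/3
not (x and not x) = not 1/3 = 2/3
No assignment yields a value below 2/3, so this is the minimum.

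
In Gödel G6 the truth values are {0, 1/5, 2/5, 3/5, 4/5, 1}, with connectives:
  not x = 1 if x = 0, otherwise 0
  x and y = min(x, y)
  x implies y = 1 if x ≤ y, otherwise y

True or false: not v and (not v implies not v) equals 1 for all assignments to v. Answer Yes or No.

Counterexample: take v = 1/5.
not v = not 1/5 = 0
not v = not 1/5 = 0
not v implies not v = 0 implies 0 = 1
not v and (not v implies not v) = 0 and 1 = 0
This gives 0 ≠ 1.

No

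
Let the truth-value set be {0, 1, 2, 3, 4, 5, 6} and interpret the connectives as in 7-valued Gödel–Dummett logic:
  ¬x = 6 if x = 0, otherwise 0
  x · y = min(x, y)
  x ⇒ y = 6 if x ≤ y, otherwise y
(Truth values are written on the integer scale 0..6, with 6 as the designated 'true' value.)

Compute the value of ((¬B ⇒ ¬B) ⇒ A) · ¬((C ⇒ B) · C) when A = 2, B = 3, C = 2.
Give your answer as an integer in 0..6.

0

¬B = ¬3 = 0
¬B = ¬3 = 0
¬B ⇒ ¬B = 0 ⇒ 0 = 6
(¬B ⇒ ¬B) ⇒ A = 6 ⇒ 2 = 2
C ⇒ B = 2 ⇒ 3 = 6
(C ⇒ B) · C = 6 · 2 = 2
¬((C ⇒ B) · C) = ¬2 = 0
((¬B ⇒ ¬B) ⇒ A) · ¬((C ⇒ B) · C) = 2 · 0 = 0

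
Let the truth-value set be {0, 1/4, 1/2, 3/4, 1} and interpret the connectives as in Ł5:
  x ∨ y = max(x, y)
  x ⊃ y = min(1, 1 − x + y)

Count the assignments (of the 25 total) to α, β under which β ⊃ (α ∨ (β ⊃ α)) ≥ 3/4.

value 1: 19 assignments (counts)
value 3/4: 2 assignments (counts)
value 1/2: 2 assignments
value 1/4: 1 assignment
value 0: 1 assignment
So 21 of the 25 assignments meet the threshold.

21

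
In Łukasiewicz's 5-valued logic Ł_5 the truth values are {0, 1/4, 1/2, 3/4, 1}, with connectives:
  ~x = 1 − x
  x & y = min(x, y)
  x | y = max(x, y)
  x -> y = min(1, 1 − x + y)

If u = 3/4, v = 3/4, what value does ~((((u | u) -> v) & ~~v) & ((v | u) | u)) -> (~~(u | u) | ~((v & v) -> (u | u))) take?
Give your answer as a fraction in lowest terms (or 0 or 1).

u | u = 3/4 | 3/4 = 3/4
(u | u) -> v = 3/4 -> 3/4 = 1
~v = ~3/4 = 1/4
~~v = ~1/4 = 3/4
((u | u) -> v) & ~~v = 1 & 3/4 = 3/4
v | u = 3/4 | 3/4 = 3/4
(v | u) | u = 3/4 | 3/4 = 3/4
(((u | u) -> v) & ~~v) & ((v | u) | u) = 3/4 & 3/4 = 3/4
~((((u | u) -> v) & ~~v) & ((v | u) | u)) = ~3/4 = 1/4
u | u = 3/4 | 3/4 = 3/4
~(u | u) = ~3/4 = 1/4
~~(u | u) = ~1/4 = 3/4
v & v = 3/4 & 3/4 = 3/4
u | u = 3/4 | 3/4 = 3/4
(v & v) -> (u | u) = 3/4 -> 3/4 = 1
~((v & v) -> (u | u)) = ~1 = 0
~~(u | u) | ~((v & v) -> (u | u)) = 3/4 | 0 = 3/4
~((((u | u) -> v) & ~~v) & ((v | u) | u)) -> (~~(u | u) | ~((v & v) -> (u | u))) = 1/4 -> 3/4 = 1

1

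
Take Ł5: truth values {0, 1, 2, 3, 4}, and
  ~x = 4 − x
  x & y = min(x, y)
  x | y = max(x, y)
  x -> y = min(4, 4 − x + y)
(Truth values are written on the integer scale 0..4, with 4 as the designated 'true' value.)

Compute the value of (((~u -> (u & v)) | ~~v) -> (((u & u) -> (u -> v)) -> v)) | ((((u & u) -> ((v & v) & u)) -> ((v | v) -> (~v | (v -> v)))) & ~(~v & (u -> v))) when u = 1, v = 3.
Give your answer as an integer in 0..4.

4

~u = ~1 = 3
u & v = 1 & 3 = 1
~u -> (u & v) = 3 -> 1 = 2
~v = ~3 = 1
~~v = ~1 = 3
(~u -> (u & v)) | ~~v = 2 | 3 = 3
u & u = 1 & 1 = 1
u -> v = 1 -> 3 = 4
(u & u) -> (u -> v) = 1 -> 4 = 4
((u & u) -> (u -> v)) -> v = 4 -> 3 = 3
((~u -> (u & v)) | ~~v) -> (((u & u) -> (u -> v)) -> v) = 3 -> 3 = 4
u & u = 1 & 1 = 1
v & v = 3 & 3 = 3
(v & v) & u = 3 & 1 = 1
(u & u) -> ((v & v) & u) = 1 -> 1 = 4
v | v = 3 | 3 = 3
~v = ~3 = 1
v -> v = 3 -> 3 = 4
~v | (v -> v) = 1 | 4 = 4
(v | v) -> (~v | (v -> v)) = 3 -> 4 = 4
((u & u) -> ((v & v) & u)) -> ((v | v) -> (~v | (v -> v))) = 4 -> 4 = 4
~v = ~3 = 1
u -> v = 1 -> 3 = 4
~v & (u -> v) = 1 & 4 = 1
~(~v & (u -> v)) = ~1 = 3
(((u & u) -> ((v & v) & u)) -> ((v | v) -> (~v | (v -> v)))) & ~(~v & (u -> v)) = 4 & 3 = 3
(((~u -> (u & v)) | ~~v) -> (((u & u) -> (u -> v)) -> v)) | ((((u & u) -> ((v & v) & u)) -> ((v | v) -> (~v | (v -> v)))) & ~(~v & (u -> v))) = 4 | 3 = 4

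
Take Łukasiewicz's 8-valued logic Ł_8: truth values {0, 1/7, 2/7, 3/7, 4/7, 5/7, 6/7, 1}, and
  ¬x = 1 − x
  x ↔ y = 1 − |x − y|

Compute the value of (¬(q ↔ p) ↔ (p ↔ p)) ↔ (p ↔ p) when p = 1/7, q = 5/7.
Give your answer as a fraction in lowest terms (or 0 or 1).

q ↔ p = 5/7 ↔ 1/7 = 3/7
¬(q ↔ p) = ¬3/7 = 4/7
p ↔ p = 1/7 ↔ 1/7 = 1
¬(q ↔ p) ↔ (p ↔ p) = 4/7 ↔ 1 = 4/7
p ↔ p = 1/7 ↔ 1/7 = 1
(¬(q ↔ p) ↔ (p ↔ p)) ↔ (p ↔ p) = 4/7 ↔ 1 = 4/7

4/7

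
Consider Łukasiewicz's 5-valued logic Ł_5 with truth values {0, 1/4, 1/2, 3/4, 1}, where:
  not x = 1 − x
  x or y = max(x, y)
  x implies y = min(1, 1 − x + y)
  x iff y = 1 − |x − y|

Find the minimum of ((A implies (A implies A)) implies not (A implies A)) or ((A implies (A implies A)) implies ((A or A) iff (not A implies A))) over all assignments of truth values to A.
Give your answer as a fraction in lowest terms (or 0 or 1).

1/2

Take A = 1/2:
A implies A = 1/2 implies 1/2 = 1
A implies (A implies A) = 1/2 implies 1 = 1
A implies A = 1/2 implies 1/2 = 1
not (A implies A) = not 1 = 0
(A implies (A implies A)) implies not (A implies A) = 1 implies 0 = 0
A implies A = 1/2 implies 1/2 = 1
A implies (A implies A) = 1/2 implies 1 = 1
A or A = 1/2 or 1/2 = 1/2
not A = not 1/2 = 1/2
not A implies A = 1/2 implies 1/2 = 1
(A or A) iff (not A implies A) = 1/2 iff 1 = 1/2
(A implies (A implies A)) implies ((A or A) iff (not A implies A)) = 1 implies 1/2 = 1/2
((A implies (A implies A)) implies not (A implies A)) or ((A implies (A implies A)) implies ((A or A) iff (not A implies A))) = 0 or 1/2 = 1/2
No assignment yields a value below 1/2, so this is the minimum.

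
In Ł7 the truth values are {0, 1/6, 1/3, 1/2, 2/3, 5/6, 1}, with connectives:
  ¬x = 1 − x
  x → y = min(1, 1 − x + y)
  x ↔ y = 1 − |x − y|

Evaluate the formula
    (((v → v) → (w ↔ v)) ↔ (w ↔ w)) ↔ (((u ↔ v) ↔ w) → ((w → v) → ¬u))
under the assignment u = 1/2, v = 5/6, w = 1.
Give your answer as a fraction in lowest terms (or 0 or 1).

5/6

v → v = 5/6 → 5/6 = 1
w ↔ v = 1 ↔ 5/6 = 5/6
(v → v) → (w ↔ v) = 1 → 5/6 = 5/6
w ↔ w = 1 ↔ 1 = 1
((v → v) → (w ↔ v)) ↔ (w ↔ w) = 5/6 ↔ 1 = 5/6
u ↔ v = 1/2 ↔ 5/6 = 2/3
(u ↔ v) ↔ w = 2/3 ↔ 1 = 2/3
w → v = 1 → 5/6 = 5/6
¬u = ¬1/2 = 1/2
(w → v) → ¬u = 5/6 → 1/2 = 2/3
((u ↔ v) ↔ w) → ((w → v) → ¬u) = 2/3 → 2/3 = 1
(((v → v) → (w ↔ v)) ↔ (w ↔ w)) ↔ (((u ↔ v) ↔ w) → ((w → v) → ¬u)) = 5/6 ↔ 1 = 5/6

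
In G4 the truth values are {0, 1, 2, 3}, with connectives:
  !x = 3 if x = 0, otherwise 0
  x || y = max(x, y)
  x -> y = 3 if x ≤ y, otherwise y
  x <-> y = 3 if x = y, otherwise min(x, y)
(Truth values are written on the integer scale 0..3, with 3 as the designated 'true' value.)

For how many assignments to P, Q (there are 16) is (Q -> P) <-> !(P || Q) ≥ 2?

P = 0, Q = 0 ↦ 3  ≥
P = 0, Q = 1 ↦ 3  ≥
P = 0, Q = 2 ↦ 3  ≥
P = 0, Q = 3 ↦ 3  ≥
P = 1, Q = 0 ↦ 0  <
P = 1, Q = 1 ↦ 0  <
P = 1, Q = 2 ↦ 0  <
P = 1, Q = 3 ↦ 0  <
P = 2, Q = 0 ↦ 0  <
P = 2, Q = 1 ↦ 0  <
P = 2, Q = 2 ↦ 0  <
P = 2, Q = 3 ↦ 0  <
P = 3, Q = 0 ↦ 0  <
P = 3, Q = 1 ↦ 0  <
P = 3, Q = 2 ↦ 0  <
P = 3, Q = 3 ↦ 0  <
So 4 of the 16 assignments meet the threshold.

4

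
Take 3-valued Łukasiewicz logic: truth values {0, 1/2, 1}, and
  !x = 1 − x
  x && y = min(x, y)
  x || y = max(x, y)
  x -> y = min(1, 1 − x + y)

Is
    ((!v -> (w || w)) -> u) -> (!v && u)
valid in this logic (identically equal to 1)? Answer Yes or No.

No

Counterexample: take u = 0, v = 0, w = 0.
!v = !0 = 1
w || w = 0 || 0 = 0
!v -> (w || w) = 1 -> 0 = 0
(!v -> (w || w)) -> u = 0 -> 0 = 1
!v = !0 = 1
!v && u = 1 && 0 = 0
((!v -> (w || w)) -> u) -> (!v && u) = 1 -> 0 = 0
This gives 0 ≠ 1.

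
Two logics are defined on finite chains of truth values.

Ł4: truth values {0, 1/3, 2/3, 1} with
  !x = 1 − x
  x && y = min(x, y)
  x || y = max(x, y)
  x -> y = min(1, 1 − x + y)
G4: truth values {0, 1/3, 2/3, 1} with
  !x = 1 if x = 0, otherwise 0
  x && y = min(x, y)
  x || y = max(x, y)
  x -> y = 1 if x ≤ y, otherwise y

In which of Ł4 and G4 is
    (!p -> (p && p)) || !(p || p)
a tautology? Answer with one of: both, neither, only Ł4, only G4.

only G4

In Ł4: at p = 1/3 the value is 2/3 — not a tautology.
In G4: every assignment gives 1 — tautology.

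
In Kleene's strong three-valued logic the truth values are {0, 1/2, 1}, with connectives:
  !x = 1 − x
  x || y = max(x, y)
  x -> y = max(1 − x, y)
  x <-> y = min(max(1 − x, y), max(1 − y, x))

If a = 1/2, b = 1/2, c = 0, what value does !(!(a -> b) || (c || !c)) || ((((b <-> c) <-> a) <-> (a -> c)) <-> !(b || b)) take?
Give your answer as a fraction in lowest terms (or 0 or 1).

a -> b = 1/2 -> 1/2 = 1/2
!(a -> b) = !1/2 = 1/2
!c = !0 = 1
c || !c = 0 || 1 = 1
!(a -> b) || (c || !c) = 1/2 || 1 = 1
!(!(a -> b) || (c || !c)) = !1 = 0
b <-> c = 1/2 <-> 0 = 1/2
(b <-> c) <-> a = 1/2 <-> 1/2 = 1/2
a -> c = 1/2 -> 0 = 1/2
((b <-> c) <-> a) <-> (a -> c) = 1/2 <-> 1/2 = 1/2
b || b = 1/2 || 1/2 = 1/2
!(b || b) = !1/2 = 1/2
(((b <-> c) <-> a) <-> (a -> c)) <-> !(b || b) = 1/2 <-> 1/2 = 1/2
!(!(a -> b) || (c || !c)) || ((((b <-> c) <-> a) <-> (a -> c)) <-> !(b || b)) = 0 || 1/2 = 1/2

1/2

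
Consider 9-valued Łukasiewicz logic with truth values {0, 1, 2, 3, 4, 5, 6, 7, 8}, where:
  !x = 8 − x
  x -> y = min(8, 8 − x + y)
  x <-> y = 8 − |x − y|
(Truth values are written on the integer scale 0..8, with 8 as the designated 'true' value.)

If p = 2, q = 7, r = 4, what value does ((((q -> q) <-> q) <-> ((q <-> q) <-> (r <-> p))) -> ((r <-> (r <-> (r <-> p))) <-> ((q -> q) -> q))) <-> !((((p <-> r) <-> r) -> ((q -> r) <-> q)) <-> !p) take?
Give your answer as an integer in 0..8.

q -> q = 7 -> 7 = 8
(q -> q) <-> q = 8 <-> 7 = 7
q <-> q = 7 <-> 7 = 8
r <-> p = 4 <-> 2 = 6
(q <-> q) <-> (r <-> p) = 8 <-> 6 = 6
((q -> q) <-> q) <-> ((q <-> q) <-> (r <-> p)) = 7 <-> 6 = 7
r <-> p = 4 <-> 2 = 6
r <-> (r <-> p) = 4 <-> 6 = 6
r <-> (r <-> (r <-> p)) = 4 <-> 6 = 6
q -> q = 7 -> 7 = 8
(q -> q) -> q = 8 -> 7 = 7
(r <-> (r <-> (r <-> p))) <-> ((q -> q) -> q) = 6 <-> 7 = 7
(((q -> q) <-> q) <-> ((q <-> q) <-> (r <-> p))) -> ((r <-> (r <-> (r <-> p))) <-> ((q -> q) -> q)) = 7 -> 7 = 8
p <-> r = 2 <-> 4 = 6
(p <-> r) <-> r = 6 <-> 4 = 6
q -> r = 7 -> 4 = 5
(q -> r) <-> q = 5 <-> 7 = 6
((p <-> r) <-> r) -> ((q -> r) <-> q) = 6 -> 6 = 8
!p = !2 = 6
(((p <-> r) <-> r) -> ((q -> r) <-> q)) <-> !p = 8 <-> 6 = 6
!((((p <-> r) <-> r) -> ((q -> r) <-> q)) <-> !p) = !6 = 2
((((q -> q) <-> q) <-> ((q <-> q) <-> (r <-> p))) -> ((r <-> (r <-> (r <-> p))) <-> ((q -> q) -> q))) <-> !((((p <-> r) <-> r) -> ((q -> r) <-> q)) <-> !p) = 8 <-> 2 = 2

2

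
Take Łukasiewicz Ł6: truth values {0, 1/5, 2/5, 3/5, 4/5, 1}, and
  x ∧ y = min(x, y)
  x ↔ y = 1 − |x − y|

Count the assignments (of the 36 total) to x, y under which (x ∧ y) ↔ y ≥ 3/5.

30

value 1: 21 assignments (counts)
value 4/5: 5 assignments (counts)
value 3/5: 4 assignments (counts)
value 2/5: 3 assignments
value 1/5: 2 assignments
value 0: 1 assignment
So 30 of the 36 assignments meet the threshold.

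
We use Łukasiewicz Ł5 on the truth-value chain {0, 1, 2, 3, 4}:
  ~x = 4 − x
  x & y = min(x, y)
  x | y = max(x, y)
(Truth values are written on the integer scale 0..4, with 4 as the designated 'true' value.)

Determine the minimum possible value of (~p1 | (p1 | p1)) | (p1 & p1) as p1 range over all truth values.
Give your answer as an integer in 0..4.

2

Take p1 = 2:
~p1 = ~2 = 2
p1 | p1 = 2 | 2 = 2
~p1 | (p1 | p1) = 2 | 2 = 2
p1 & p1 = 2 & 2 = 2
(~p1 | (p1 | p1)) | (p1 & p1) = 2 | 2 = 2
No assignment yields a value below 2, so this is the minimum.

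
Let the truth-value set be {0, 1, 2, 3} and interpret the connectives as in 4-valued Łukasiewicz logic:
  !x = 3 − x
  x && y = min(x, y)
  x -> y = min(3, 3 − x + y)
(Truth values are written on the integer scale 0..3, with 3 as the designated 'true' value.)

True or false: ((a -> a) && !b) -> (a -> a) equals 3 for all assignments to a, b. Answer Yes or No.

a = 0, b = 0 ↦ 3
a = 0, b = 1 ↦ 3
a = 0, b = 2 ↦ 3
a = 0, b = 3 ↦ 3
a = 1, b = 0 ↦ 3
a = 1, b = 1 ↦ 3
a = 1, b = 2 ↦ 3
a = 1, b = 3 ↦ 3
a = 2, b = 0 ↦ 3
a = 2, b = 1 ↦ 3
a = 2, b = 2 ↦ 3
a = 2, b = 3 ↦ 3
a = 3, b = 0 ↦ 3
a = 3, b = 1 ↦ 3
a = 3, b = 2 ↦ 3
a = 3, b = 3 ↦ 3
Every assignment gives a value ≥ 3.

Yes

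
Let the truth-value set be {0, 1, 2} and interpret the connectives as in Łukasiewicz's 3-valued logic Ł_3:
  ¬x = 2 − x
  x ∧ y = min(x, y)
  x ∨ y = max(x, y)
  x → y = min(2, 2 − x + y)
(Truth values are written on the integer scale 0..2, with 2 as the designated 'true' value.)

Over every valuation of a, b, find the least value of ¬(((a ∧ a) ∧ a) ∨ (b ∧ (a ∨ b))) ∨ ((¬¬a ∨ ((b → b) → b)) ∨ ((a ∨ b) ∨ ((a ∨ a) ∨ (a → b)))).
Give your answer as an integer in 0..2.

Take a = 1, b = 0:
a ∧ a = 1 ∧ 1 = 1
(a ∧ a) ∧ a = 1 ∧ 1 = 1
a ∨ b = 1 ∨ 0 = 1
b ∧ (a ∨ b) = 0 ∧ 1 = 0
((a ∧ a) ∧ a) ∨ (b ∧ (a ∨ b)) = 1 ∨ 0 = 1
¬(((a ∧ a) ∧ a) ∨ (b ∧ (a ∨ b))) = ¬1 = 1
¬a = ¬1 = 1
¬¬a = ¬1 = 1
b → b = 0 → 0 = 2
(b → b) → b = 2 → 0 = 0
¬¬a ∨ ((b → b) → b) = 1 ∨ 0 = 1
a ∨ b = 1 ∨ 0 = 1
a ∨ a = 1 ∨ 1 = 1
a → b = 1 → 0 = 1
(a ∨ a) ∨ (a → b) = 1 ∨ 1 = 1
(a ∨ b) ∨ ((a ∨ a) ∨ (a → b)) = 1 ∨ 1 = 1
(¬¬a ∨ ((b → b) → b)) ∨ ((a ∨ b) ∨ ((a ∨ a) ∨ (a → b))) = 1 ∨ 1 = 1
¬(((a ∧ a) ∧ a) ∨ (b ∧ (a ∨ b))) ∨ ((¬¬a ∨ ((b → b) → b)) ∨ ((a ∨ b) ∨ ((a ∨ a) ∨ (a → b)))) = 1 ∨ 1 = 1
No assignment yields a value below 1, so this is the minimum.

1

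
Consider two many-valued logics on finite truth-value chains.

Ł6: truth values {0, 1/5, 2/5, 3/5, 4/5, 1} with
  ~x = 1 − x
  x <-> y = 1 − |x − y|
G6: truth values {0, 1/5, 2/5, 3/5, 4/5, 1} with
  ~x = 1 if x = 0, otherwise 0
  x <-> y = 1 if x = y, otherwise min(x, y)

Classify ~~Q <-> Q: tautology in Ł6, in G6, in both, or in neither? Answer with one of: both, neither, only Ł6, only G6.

only Ł6

In Ł6: every assignment gives 1 — tautology.
In G6: at Q = 1/5 the value is 1/5 — not a tautology.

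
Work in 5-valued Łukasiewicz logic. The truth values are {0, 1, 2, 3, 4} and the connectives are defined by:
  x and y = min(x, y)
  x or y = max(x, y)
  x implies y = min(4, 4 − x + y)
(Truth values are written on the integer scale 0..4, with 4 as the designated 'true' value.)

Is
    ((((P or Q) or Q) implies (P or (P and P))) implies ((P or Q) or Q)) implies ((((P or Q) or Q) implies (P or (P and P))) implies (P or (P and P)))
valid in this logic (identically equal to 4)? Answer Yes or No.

No

Counterexample: take P = 0, Q = 1.
P or Q = 0 or 1 = 1
(P or Q) or Q = 1 or 1 = 1
P and P = 0 and 0 = 0
P or (P and P) = 0 or 0 = 0
((P or Q) or Q) implies (P or (P and P)) = 1 implies 0 = 3
P or Q = 0 or 1 = 1
(P or Q) or Q = 1 or 1 = 1
(((P or Q) or Q) implies (P or (P and P))) implies ((P or Q) or Q) = 3 implies 1 = 2
P or Q = 0 or 1 = 1
(P or Q) or Q = 1 or 1 = 1
P and P = 0 and 0 = 0
P or (P and P) = 0 or 0 = 0
((P or Q) or Q) implies (P or (P and P)) = 1 implies 0 = 3
P and P = 0 and 0 = 0
P or (P and P) = 0 or 0 = 0
(((P or Q) or Q) implies (P or (P and P))) implies (P or (P and P)) = 3 implies 0 = 1
((((P or Q) or Q) implies (P or (P and P))) implies ((P or Q) or Q)) implies ((((P or Q) or Q) implies (P or (P and P))) implies (P or (P and P))) = 2 implies 1 = 3
This gives 3 ≠ 4.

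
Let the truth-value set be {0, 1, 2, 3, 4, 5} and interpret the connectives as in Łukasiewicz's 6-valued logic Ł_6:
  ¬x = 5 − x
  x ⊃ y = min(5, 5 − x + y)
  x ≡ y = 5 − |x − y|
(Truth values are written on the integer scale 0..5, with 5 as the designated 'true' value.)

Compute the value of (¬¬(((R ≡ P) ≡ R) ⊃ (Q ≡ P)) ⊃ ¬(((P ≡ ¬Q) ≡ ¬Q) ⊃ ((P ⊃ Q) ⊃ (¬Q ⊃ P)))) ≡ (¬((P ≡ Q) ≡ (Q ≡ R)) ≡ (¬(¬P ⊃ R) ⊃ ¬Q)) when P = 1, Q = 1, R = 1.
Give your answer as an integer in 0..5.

R ≡ P = 1 ≡ 1 = 5
(R ≡ P) ≡ R = 5 ≡ 1 = 1
Q ≡ P = 1 ≡ 1 = 5
((R ≡ P) ≡ R) ⊃ (Q ≡ P) = 1 ⊃ 5 = 5
¬(((R ≡ P) ≡ R) ⊃ (Q ≡ P)) = ¬5 = 0
¬¬(((R ≡ P) ≡ R) ⊃ (Q ≡ P)) = ¬0 = 5
¬Q = ¬1 = 4
P ≡ ¬Q = 1 ≡ 4 = 2
¬Q = ¬1 = 4
(P ≡ ¬Q) ≡ ¬Q = 2 ≡ 4 = 3
P ⊃ Q = 1 ⊃ 1 = 5
¬Q = ¬1 = 4
¬Q ⊃ P = 4 ⊃ 1 = 2
(P ⊃ Q) ⊃ (¬Q ⊃ P) = 5 ⊃ 2 = 2
((P ≡ ¬Q) ≡ ¬Q) ⊃ ((P ⊃ Q) ⊃ (¬Q ⊃ P)) = 3 ⊃ 2 = 4
¬(((P ≡ ¬Q) ≡ ¬Q) ⊃ ((P ⊃ Q) ⊃ (¬Q ⊃ P))) = ¬4 = 1
¬¬(((R ≡ P) ≡ R) ⊃ (Q ≡ P)) ⊃ ¬(((P ≡ ¬Q) ≡ ¬Q) ⊃ ((P ⊃ Q) ⊃ (¬Q ⊃ P))) = 5 ⊃ 1 = 1
P ≡ Q = 1 ≡ 1 = 5
Q ≡ R = 1 ≡ 1 = 5
(P ≡ Q) ≡ (Q ≡ R) = 5 ≡ 5 = 5
¬((P ≡ Q) ≡ (Q ≡ R)) = ¬5 = 0
¬P = ¬1 = 4
¬P ⊃ R = 4 ⊃ 1 = 2
¬(¬P ⊃ R) = ¬2 = 3
¬Q = ¬1 = 4
¬(¬P ⊃ R) ⊃ ¬Q = 3 ⊃ 4 = 5
¬((P ≡ Q) ≡ (Q ≡ R)) ≡ (¬(¬P ⊃ R) ⊃ ¬Q) = 0 ≡ 5 = 0
(¬¬(((R ≡ P) ≡ R) ⊃ (Q ≡ P)) ⊃ ¬(((P ≡ ¬Q) ≡ ¬Q) ⊃ ((P ⊃ Q) ⊃ (¬Q ⊃ P)))) ≡ (¬((P ≡ Q) ≡ (Q ≡ R)) ≡ (¬(¬P ⊃ R) ⊃ ¬Q)) = 1 ≡ 0 = 4

4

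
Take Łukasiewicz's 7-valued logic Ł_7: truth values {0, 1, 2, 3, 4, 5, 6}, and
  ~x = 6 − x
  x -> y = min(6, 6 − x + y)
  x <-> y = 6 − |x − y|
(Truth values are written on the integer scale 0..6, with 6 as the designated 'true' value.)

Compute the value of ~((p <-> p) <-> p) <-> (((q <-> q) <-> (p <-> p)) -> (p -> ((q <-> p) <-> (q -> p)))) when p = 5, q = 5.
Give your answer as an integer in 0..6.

1

p <-> p = 5 <-> 5 = 6
(p <-> p) <-> p = 6 <-> 5 = 5
~((p <-> p) <-> p) = ~5 = 1
q <-> q = 5 <-> 5 = 6
p <-> p = 5 <-> 5 = 6
(q <-> q) <-> (p <-> p) = 6 <-> 6 = 6
q <-> p = 5 <-> 5 = 6
q -> p = 5 -> 5 = 6
(q <-> p) <-> (q -> p) = 6 <-> 6 = 6
p -> ((q <-> p) <-> (q -> p)) = 5 -> 6 = 6
((q <-> q) <-> (p <-> p)) -> (p -> ((q <-> p) <-> (q -> p))) = 6 -> 6 = 6
~((p <-> p) <-> p) <-> (((q <-> q) <-> (p <-> p)) -> (p -> ((q <-> p) <-> (q -> p)))) = 1 <-> 6 = 1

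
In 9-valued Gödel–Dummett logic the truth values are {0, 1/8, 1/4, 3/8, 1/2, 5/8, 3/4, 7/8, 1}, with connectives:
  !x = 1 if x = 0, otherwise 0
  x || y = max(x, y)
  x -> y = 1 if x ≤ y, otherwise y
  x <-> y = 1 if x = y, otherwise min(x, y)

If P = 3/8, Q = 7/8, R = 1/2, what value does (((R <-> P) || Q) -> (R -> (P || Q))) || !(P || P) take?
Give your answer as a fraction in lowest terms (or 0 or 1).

R <-> P = 1/2 <-> 3/8 = 3/8
(R <-> P) || Q = 3/8 || 7/8 = 7/8
P || Q = 3/8 || 7/8 = 7/8
R -> (P || Q) = 1/2 -> 7/8 = 1
((R <-> P) || Q) -> (R -> (P || Q)) = 7/8 -> 1 = 1
P || P = 3/8 || 3/8 = 3/8
!(P || P) = !3/8 = 0
(((R <-> P) || Q) -> (R -> (P || Q))) || !(P || P) = 1 || 0 = 1

1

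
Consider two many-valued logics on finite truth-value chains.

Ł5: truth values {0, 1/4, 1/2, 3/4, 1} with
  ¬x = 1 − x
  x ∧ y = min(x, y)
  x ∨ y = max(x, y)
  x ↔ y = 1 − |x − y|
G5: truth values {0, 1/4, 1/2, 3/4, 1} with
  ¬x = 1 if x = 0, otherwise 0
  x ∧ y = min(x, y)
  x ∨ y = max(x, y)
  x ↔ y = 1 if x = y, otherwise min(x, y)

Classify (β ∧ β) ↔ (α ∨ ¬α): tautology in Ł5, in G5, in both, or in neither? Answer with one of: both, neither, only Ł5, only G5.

In Ł5: at α = 0, β = 0 the value is 0 — not a tautology.
In G5: at α = 0, β = 0 the value is 0 — not a tautology.

neither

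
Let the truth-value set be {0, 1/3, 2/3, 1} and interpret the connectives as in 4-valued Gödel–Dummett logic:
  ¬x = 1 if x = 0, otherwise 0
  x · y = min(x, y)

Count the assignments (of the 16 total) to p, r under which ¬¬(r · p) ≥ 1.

9

p = 0, r = 0 ↦ 0  <
p = 0, r = 1/3 ↦ 0  <
p = 0, r = 2/3 ↦ 0  <
p = 0, r = 1 ↦ 0  <
p = 1/3, r = 0 ↦ 0  <
p = 1/3, r = 1/3 ↦ 1  ≥
p = 1/3, r = 2/3 ↦ 1  ≥
p = 1/3, r = 1 ↦ 1  ≥
p = 2/3, r = 0 ↦ 0  <
p = 2/3, r = 1/3 ↦ 1  ≥
p = 2/3, r = 2/3 ↦ 1  ≥
p = 2/3, r = 1 ↦ 1  ≥
p = 1, r = 0 ↦ 0  <
p = 1, r = 1/3 ↦ 1  ≥
p = 1, r = 2/3 ↦ 1  ≥
p = 1, r = 1 ↦ 1  ≥
So 9 of the 16 assignments meet the threshold.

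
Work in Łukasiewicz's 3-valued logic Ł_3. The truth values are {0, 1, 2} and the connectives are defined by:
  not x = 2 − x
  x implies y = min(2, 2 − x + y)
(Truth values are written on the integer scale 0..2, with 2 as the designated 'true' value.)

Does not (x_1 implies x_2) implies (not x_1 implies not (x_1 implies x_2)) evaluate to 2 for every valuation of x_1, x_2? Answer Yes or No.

x_1 = 0, x_2 = 0 ↦ 2
x_1 = 0, x_2 = 1 ↦ 2
x_1 = 0, x_2 = 2 ↦ 2
x_1 = 1, x_2 = 0 ↦ 2
x_1 = 1, x_2 = 1 ↦ 2
x_1 = 1, x_2 = 2 ↦ 2
x_1 = 2, x_2 = 0 ↦ 2
x_1 = 2, x_2 = 1 ↦ 2
x_1 = 2, x_2 = 2 ↦ 2
Every assignment gives a value ≥ 2.

Yes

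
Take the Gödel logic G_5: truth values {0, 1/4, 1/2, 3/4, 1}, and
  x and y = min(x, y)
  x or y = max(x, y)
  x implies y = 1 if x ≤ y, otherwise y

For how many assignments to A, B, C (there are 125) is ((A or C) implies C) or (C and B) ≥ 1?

value 1: 75 assignments (counts)
value 3/4: 5 assignments
value 1/2: 10 assignments
value 1/4: 15 assignments
value 0: 20 assignments
So 75 of the 125 assignments meet the threshold.

75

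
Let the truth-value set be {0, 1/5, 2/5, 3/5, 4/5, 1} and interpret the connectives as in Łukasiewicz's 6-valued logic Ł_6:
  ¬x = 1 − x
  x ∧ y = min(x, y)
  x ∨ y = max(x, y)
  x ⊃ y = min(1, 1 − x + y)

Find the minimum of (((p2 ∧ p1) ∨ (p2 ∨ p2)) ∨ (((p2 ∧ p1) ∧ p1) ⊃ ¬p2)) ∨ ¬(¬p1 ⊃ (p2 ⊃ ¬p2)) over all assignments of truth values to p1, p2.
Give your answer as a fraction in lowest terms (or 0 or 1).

4/5

Take p1 = 2/5, p2 = 4/5:
p2 ∧ p1 = 4/5 ∧ 2/5 = 2/5
p2 ∨ p2 = 4/5 ∨ 4/5 = 4/5
(p2 ∧ p1) ∨ (p2 ∨ p2) = 2/5 ∨ 4/5 = 4/5
p2 ∧ p1 = 4/5 ∧ 2/5 = 2/5
(p2 ∧ p1) ∧ p1 = 2/5 ∧ 2/5 = 2/5
¬p2 = ¬4/5 = 1/5
((p2 ∧ p1) ∧ p1) ⊃ ¬p2 = 2/5 ⊃ 1/5 = 4/5
((p2 ∧ p1) ∨ (p2 ∨ p2)) ∨ (((p2 ∧ p1) ∧ p1) ⊃ ¬p2) = 4/5 ∨ 4/5 = 4/5
¬p1 = ¬2/5 = 3/5
¬p2 = ¬4/5 = 1/5
p2 ⊃ ¬p2 = 4/5 ⊃ 1/5 = 2/5
¬p1 ⊃ (p2 ⊃ ¬p2) = 3/5 ⊃ 2/5 = 4/5
¬(¬p1 ⊃ (p2 ⊃ ¬p2)) = ¬4/5 = 1/5
(((p2 ∧ p1) ∨ (p2 ∨ p2)) ∨ (((p2 ∧ p1) ∧ p1) ⊃ ¬p2)) ∨ ¬(¬p1 ⊃ (p2 ⊃ ¬p2)) = 4/5 ∨ 1/5 = 4/5
No assignment yields a value below 4/5, so this is the minimum.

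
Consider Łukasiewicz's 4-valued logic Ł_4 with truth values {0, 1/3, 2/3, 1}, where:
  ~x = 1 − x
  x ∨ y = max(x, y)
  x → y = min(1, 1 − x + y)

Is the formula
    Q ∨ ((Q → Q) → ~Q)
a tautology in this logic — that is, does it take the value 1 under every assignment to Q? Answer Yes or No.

Counterexample: take Q = 1/3.
Q → Q = 1/3 → 1/3 = 1
~Q = ~1/3 = 2/3
(Q → Q) → ~Q = 1 → 2/3 = 2/3
Q ∨ ((Q → Q) → ~Q) = 1/3 ∨ 2/3 = 2/3
This gives 2/3 ≠ 1.

No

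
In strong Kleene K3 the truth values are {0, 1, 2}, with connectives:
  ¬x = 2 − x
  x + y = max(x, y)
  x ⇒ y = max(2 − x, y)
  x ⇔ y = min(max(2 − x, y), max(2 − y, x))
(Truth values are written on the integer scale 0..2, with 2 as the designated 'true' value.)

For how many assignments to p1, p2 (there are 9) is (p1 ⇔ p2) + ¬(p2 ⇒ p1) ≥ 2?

p1 = 0, p2 = 0 ↦ 2  ≥
p1 = 0, p2 = 1 ↦ 1  <
p1 = 0, p2 = 2 ↦ 2  ≥
p1 = 1, p2 = 0 ↦ 1  <
p1 = 1, p2 = 1 ↦ 1  <
p1 = 1, p2 = 2 ↦ 1  <
p1 = 2, p2 = 0 ↦ 0  <
p1 = 2, p2 = 1 ↦ 1  <
p1 = 2, p2 = 2 ↦ 2  ≥
So 3 of the 9 assignments meet the threshold.

3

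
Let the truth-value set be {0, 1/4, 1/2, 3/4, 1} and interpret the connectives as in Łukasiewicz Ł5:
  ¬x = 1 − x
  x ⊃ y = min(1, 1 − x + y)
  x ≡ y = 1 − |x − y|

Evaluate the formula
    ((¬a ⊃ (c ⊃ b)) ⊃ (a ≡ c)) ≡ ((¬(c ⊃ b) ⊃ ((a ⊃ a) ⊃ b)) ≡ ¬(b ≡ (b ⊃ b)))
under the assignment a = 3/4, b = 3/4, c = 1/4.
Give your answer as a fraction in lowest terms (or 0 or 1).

¬a = ¬3/4 = 1/4
c ⊃ b = 1/4 ⊃ 3/4 = 1
¬a ⊃ (c ⊃ b) = 1/4 ⊃ 1 = 1
a ≡ c = 3/4 ≡ 1/4 = 1/2
(¬a ⊃ (c ⊃ b)) ⊃ (a ≡ c) = 1 ⊃ 1/2 = 1/2
c ⊃ b = 1/4 ⊃ 3/4 = 1
¬(c ⊃ b) = ¬1 = 0
a ⊃ a = 3/4 ⊃ 3/4 = 1
(a ⊃ a) ⊃ b = 1 ⊃ 3/4 = 3/4
¬(c ⊃ b) ⊃ ((a ⊃ a) ⊃ b) = 0 ⊃ 3/4 = 1
b ⊃ b = 3/4 ⊃ 3/4 = 1
b ≡ (b ⊃ b) = 3/4 ≡ 1 = 3/4
¬(b ≡ (b ⊃ b)) = ¬3/4 = 1/4
(¬(c ⊃ b) ⊃ ((a ⊃ a) ⊃ b)) ≡ ¬(b ≡ (b ⊃ b)) = 1 ≡ 1/4 = 1/4
((¬a ⊃ (c ⊃ b)) ⊃ (a ≡ c)) ≡ ((¬(c ⊃ b) ⊃ ((a ⊃ a) ⊃ b)) ≡ ¬(b ≡ (b ⊃ b))) = 1/2 ≡ 1/4 = 3/4

3/4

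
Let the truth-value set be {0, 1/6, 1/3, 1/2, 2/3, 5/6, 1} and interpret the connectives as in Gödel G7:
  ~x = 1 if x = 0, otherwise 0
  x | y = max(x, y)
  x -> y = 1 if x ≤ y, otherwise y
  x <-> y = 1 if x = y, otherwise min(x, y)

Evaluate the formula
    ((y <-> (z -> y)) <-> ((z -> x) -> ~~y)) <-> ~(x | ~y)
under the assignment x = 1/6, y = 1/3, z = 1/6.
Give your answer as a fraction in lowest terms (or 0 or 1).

z -> y = 1/6 -> 1/3 = 1
y <-> (z -> y) = 1/3 <-> 1 = 1/3
z -> x = 1/6 -> 1/6 = 1
~y = ~1/3 = 0
~~y = ~0 = 1
(z -> x) -> ~~y = 1 -> 1 = 1
(y <-> (z -> y)) <-> ((z -> x) -> ~~y) = 1/3 <-> 1 = 1/3
~y = ~1/3 = 0
x | ~y = 1/6 | 0 = 1/6
~(x | ~y) = ~1/6 = 0
((y <-> (z -> y)) <-> ((z -> x) -> ~~y)) <-> ~(x | ~y) = 1/3 <-> 0 = 0

0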